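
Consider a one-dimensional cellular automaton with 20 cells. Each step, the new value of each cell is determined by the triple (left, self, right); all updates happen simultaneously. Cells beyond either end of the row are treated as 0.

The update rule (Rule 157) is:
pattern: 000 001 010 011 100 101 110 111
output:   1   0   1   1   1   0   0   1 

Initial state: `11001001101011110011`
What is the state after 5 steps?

10101101001010101010

10101101001011101010
10101001101011001011
10101101001010101010
10101001101010101011
10101101001010101010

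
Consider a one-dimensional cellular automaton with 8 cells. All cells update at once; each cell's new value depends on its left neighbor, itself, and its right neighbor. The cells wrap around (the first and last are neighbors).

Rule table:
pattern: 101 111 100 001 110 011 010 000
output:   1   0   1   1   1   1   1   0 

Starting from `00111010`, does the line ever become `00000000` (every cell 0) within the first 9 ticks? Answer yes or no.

01101111
11111001
00001111
10011001
11111111
00000000
all cells are 0 at tick 6

yes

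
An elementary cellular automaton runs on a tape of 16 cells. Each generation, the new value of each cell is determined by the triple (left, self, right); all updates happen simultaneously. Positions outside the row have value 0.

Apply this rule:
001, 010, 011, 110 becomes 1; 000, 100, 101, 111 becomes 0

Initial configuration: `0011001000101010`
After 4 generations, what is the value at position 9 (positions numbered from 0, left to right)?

0111011001101010
1101011011101010
1101011010101010
1101011010101010
position 9 holds 0

0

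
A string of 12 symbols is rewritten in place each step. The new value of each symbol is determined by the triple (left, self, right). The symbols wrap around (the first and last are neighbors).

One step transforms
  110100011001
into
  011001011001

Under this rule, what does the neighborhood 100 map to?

At position 4 the neighborhood is 100; the next row has 0 there.

0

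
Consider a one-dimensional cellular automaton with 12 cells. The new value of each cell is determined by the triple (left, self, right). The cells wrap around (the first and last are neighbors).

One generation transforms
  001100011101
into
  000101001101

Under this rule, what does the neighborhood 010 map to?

At position 11 the neighborhood is 010; the next row has 1 there.

1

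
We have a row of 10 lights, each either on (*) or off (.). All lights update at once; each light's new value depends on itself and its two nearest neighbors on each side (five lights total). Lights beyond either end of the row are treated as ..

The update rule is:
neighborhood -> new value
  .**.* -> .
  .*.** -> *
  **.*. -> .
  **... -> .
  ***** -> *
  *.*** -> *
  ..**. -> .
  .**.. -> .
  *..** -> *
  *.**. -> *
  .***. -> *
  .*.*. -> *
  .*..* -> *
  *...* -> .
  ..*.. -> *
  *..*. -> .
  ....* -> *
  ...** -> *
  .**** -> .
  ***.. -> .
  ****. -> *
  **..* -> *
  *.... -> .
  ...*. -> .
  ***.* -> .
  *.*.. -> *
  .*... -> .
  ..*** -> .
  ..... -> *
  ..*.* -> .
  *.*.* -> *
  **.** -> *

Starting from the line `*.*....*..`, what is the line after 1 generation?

.**..*.*..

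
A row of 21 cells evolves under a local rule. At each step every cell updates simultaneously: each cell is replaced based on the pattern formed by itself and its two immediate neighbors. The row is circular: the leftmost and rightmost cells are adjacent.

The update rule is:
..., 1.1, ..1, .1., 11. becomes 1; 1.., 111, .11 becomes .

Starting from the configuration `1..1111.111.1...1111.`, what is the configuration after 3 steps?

..11.11111.1.1111.1.1

step 1: 1.1...11..111.11...11
step 2: 111.11.1.1..11.1.11..
step 3: ..11.11111.1.1111.1.1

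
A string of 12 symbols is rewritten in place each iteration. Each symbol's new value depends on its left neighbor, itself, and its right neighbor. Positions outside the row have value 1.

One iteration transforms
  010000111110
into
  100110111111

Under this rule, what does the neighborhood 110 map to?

1

At position 10 the neighborhood is 110; the next row has 1 there.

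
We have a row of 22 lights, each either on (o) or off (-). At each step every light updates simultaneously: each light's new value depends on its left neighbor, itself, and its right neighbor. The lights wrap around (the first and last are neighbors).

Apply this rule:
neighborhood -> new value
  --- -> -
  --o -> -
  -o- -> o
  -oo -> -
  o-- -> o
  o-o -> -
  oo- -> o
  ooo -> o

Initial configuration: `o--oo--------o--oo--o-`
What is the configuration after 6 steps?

-oo--oo--oo-----o--oo-

step 1: oo--oo-------oo--oo-o-
step 2: -oo--oo-------oo--o-o-
step 3: --oo--oo-------oo-o-oo
step 4: o--oo--oo-------o-o--o
step 5: oo--oo--oo------o-oo--
step 6: -oo--oo--oo-----o--oo-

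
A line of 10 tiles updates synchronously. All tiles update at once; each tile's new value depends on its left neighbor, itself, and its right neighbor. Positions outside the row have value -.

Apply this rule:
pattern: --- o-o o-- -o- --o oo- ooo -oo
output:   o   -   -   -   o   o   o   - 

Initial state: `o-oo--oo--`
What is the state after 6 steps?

oooo---ooo

---o-o-o-o
ooo-------
-oo-oooooo
o-o--ooooo
----o-oooo
oooo---ooo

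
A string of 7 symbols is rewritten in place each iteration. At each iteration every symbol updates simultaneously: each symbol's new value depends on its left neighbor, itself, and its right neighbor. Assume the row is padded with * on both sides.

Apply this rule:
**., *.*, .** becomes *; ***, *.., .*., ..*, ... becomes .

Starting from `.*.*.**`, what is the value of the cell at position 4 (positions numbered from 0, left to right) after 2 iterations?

*

*.*.**.
**.****
position 4 holds *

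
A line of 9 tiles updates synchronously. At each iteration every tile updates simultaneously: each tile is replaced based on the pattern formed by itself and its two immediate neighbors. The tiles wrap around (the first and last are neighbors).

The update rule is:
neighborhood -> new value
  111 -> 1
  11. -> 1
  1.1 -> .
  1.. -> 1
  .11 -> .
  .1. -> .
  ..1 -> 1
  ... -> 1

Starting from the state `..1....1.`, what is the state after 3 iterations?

.111.1111

11.1111.1
11..111..
.111.1111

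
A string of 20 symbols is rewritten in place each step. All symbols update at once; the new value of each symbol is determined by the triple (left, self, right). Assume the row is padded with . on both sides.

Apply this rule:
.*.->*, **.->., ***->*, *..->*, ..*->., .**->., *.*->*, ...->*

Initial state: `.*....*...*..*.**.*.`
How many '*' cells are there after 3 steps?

.****.***.**.**..***
..**.*.*.*..*..*..*.
*...*******.**.**.**
count of *: 14

14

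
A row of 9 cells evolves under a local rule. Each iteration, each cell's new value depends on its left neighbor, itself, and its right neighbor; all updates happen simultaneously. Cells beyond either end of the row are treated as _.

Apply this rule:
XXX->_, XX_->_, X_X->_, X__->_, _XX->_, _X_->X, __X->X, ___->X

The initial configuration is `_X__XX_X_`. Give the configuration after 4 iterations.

_____XXXX

XX_X___X_
___X_XXX_
XXXX_____
_____XXXX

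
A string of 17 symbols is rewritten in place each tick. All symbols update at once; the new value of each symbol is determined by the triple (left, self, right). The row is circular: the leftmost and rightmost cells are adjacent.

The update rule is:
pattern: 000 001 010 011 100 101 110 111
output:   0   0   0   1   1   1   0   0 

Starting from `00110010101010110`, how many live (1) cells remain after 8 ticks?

8

00101001010101101
10010100101011010
01001010010110101
10100101001101010
01010010101010101
10101001010101010
01010100101010101
10101010010101010
count of 1: 8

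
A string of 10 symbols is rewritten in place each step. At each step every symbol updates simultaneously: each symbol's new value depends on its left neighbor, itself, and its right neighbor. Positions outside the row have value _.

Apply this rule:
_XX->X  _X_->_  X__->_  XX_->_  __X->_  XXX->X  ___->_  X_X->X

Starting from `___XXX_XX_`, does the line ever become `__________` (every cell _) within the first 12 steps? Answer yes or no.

yes

___XX_XX__
___X_XX___
____XX____
____X_____
__________
all cells are _ at step 5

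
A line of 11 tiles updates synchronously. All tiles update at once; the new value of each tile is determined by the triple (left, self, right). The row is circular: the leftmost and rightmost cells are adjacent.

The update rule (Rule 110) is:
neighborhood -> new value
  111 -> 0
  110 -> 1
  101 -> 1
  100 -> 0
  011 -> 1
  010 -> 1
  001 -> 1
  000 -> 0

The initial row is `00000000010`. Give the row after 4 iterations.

00000111110

00000000110
00000001110
00000011010
00000111110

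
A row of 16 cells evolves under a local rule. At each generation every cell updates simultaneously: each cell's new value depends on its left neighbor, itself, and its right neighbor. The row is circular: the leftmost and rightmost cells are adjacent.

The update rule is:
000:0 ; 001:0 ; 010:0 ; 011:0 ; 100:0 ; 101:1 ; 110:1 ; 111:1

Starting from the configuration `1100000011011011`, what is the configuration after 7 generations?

1100000001101101
1100000000110110
0100000000011011
1000000000001101
1000000000000110
0000000000000011
0000000000000001

0000000000000001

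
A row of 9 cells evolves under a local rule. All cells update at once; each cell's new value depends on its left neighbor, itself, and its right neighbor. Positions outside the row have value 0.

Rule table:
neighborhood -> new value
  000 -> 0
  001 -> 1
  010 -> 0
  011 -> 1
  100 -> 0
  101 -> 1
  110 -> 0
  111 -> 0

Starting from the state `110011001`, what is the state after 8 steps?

100110010
001100100
011001000
110010000
100100000
001000000
010000000
100000000

100000000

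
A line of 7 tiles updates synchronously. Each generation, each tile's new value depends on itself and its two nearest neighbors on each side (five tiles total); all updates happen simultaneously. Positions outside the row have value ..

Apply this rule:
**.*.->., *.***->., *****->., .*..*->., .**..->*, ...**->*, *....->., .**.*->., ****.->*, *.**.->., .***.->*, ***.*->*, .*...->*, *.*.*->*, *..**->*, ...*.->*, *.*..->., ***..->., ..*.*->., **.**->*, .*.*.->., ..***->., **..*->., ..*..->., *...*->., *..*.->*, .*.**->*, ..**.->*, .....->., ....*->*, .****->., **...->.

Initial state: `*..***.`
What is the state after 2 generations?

..*.*..
**...*.

**...*.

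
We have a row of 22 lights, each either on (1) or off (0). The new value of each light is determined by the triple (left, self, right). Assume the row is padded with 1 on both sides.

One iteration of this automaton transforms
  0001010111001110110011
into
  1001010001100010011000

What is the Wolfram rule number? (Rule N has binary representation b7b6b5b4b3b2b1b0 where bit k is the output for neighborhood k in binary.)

84

position 8: 111 → 0  (bit 7 = 0)
position 9: 110 → 1  (bit 6 = 1)
position 4: 101 → 0  (bit 5 = 0)
position 0: 100 → 1  (bit 4 = 1)
position 7: 011 → 0  (bit 3 = 0)
position 3: 010 → 1  (bit 2 = 1)
position 2: 001 → 0  (bit 1 = 0)
position 1: 000 → 0  (bit 0 = 0)
bits b7..b0 = 01010100 = 84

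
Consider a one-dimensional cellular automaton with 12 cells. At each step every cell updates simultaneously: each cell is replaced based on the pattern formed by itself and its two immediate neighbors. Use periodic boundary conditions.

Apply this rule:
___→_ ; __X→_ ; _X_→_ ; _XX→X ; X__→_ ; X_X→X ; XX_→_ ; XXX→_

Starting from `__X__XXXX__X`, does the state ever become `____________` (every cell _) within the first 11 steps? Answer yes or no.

_____X______
____________
all cells are _ at step 2

yes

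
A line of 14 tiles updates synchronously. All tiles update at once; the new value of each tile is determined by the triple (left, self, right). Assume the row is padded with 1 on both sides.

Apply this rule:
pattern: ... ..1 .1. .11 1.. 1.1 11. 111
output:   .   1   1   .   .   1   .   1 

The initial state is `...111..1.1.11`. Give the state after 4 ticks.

.1..1.1.111.11

..1.1..11111.1
.1111.1.111.1.
1.11.111.1.111
.1..1.1.111.11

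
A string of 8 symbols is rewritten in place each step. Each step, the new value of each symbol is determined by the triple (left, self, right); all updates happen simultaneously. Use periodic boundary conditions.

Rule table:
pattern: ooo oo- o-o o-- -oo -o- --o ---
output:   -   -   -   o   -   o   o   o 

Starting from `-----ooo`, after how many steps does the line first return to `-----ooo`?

2

step 1: ooooo---
step 2: -----ooo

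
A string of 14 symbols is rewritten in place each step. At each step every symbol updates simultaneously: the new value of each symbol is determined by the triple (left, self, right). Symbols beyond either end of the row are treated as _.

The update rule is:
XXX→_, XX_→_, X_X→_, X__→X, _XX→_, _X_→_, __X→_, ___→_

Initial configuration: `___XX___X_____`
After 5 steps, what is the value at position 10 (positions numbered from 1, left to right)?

X

_____X___X____
______X___X___
_______X___X__
________X___X_
_________X___X
position 10 holds X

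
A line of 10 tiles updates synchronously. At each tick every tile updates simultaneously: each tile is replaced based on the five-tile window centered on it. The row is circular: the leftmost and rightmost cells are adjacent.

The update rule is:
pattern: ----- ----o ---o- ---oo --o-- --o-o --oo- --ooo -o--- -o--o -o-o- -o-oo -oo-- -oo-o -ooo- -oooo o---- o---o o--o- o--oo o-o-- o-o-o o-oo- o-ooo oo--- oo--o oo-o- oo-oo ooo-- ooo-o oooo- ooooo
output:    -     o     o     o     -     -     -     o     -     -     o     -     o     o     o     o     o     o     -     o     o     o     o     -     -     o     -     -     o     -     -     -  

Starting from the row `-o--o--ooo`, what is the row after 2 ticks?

-o----ooo-
---ooooooo

---ooooooo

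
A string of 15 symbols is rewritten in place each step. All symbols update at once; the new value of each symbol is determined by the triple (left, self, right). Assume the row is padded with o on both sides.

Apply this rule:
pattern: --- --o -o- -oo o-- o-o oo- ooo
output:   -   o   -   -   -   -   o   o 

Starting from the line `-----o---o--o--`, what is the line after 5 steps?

----o--o--o--o-

----o---o--o--o
---o---o--o--o-
--o---o--o--o--
-o---o--o--o--o
----o--o--o--o-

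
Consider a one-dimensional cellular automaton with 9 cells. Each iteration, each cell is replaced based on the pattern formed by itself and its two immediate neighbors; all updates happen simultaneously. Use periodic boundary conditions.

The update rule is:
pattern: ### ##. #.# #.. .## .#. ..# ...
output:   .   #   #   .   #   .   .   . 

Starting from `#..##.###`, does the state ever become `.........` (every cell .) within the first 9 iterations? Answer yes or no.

iteration 1: #..####..
iteration 2: ...#..#..
iteration 3: .........
all cells are . at iteration 3

yes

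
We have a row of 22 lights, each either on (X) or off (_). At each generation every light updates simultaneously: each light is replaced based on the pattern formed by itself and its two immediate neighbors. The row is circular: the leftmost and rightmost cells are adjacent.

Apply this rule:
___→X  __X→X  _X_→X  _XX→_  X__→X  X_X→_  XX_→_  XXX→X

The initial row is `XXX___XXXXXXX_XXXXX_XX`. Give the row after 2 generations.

generation 1: XX_XXX_XXXXX___XXX___X
generation 2: X___X___XXX_XXX_X_XXX_

X___X___XXX_XXX_X_XXX_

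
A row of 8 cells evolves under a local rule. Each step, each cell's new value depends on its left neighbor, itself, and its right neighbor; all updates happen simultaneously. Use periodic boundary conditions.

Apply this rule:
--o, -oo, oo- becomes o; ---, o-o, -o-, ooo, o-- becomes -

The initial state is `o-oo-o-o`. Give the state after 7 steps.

oo---oo-

o-oo---o
o-oo--oo
o-oo-oo-
--oo-oo-
-ooo-oo-
oo-o-oo-
oo---oo-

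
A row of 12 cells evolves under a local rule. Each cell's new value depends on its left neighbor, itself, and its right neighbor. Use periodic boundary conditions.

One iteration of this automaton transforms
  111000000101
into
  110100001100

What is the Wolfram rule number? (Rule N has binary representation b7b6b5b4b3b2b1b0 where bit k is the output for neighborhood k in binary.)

position 0: 111 → 1  (bit 7 = 1)
position 2: 110 → 0  (bit 6 = 0)
position 10: 101 → 0  (bit 5 = 0)
position 3: 100 → 1  (bit 4 = 1)
position 11: 011 → 0  (bit 3 = 0)
position 9: 010 → 1  (bit 2 = 1)
position 8: 001 → 1  (bit 1 = 1)
position 4: 000 → 0  (bit 0 = 0)
bits b7..b0 = 10010110 = 150

150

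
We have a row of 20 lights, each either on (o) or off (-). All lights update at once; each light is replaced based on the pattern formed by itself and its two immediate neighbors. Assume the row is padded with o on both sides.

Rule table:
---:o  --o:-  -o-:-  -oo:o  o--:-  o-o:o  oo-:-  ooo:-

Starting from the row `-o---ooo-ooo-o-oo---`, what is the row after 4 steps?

oo--o---o-o-o---o-oo

o--o-o--oo--o-oo--o-
----o---o----oo----o
-oo---o---oo-o--oo-o
oo--o---o-o-o---o-oo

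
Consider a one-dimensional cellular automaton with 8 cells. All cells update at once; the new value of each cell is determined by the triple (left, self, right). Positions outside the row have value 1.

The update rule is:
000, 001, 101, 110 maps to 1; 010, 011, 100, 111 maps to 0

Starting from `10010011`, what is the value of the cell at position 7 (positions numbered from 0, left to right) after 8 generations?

1

generation 1: 10100100
generation 2: 11001001
generation 3: 01010010
generation 4: 10100101
generation 5: 11001010
generation 6: 01010101
generation 7: 10101010
generation 8: 11010101
position 7 holds 1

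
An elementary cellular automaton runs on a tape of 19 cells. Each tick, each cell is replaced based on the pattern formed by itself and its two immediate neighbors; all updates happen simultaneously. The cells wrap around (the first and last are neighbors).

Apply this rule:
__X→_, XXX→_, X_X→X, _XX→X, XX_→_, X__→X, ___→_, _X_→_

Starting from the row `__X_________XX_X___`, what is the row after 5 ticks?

___X________X_X_X__
____X________X_X_X_
_____X________X_X_X
X_____X________X_X_
_X_____X________X_X

_X_____X________X_X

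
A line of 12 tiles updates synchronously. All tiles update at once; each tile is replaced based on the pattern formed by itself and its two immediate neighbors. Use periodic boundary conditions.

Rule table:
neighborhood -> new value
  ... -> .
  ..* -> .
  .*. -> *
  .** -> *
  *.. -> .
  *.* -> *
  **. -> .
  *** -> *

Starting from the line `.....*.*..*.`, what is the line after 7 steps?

.....***..*.
.....**...*.
.....*....*.
.....*....*.  (fixed point — unchanged through step 7)

.....*....*.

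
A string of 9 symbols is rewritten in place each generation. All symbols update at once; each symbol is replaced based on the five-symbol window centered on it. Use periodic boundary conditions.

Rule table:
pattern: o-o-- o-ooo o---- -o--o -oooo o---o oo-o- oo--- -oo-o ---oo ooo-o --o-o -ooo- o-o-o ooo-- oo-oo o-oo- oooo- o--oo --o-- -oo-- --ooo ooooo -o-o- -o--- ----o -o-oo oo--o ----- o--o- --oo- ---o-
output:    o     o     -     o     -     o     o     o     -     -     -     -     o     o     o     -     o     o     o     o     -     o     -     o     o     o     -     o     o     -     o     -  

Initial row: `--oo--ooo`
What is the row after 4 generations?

ooo-ooooo
-o--o----
-oo-oo-oo
-o--o--o-

-o--o--o-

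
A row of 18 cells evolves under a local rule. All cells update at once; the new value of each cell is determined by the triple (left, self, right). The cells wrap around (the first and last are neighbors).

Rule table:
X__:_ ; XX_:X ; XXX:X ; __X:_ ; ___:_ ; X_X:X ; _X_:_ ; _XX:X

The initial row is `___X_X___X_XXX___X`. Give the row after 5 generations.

__________XXXX____

____X_____XXXX____
__________XXXX____
__________XXXX____  (fixed point — unchanged through generation 5)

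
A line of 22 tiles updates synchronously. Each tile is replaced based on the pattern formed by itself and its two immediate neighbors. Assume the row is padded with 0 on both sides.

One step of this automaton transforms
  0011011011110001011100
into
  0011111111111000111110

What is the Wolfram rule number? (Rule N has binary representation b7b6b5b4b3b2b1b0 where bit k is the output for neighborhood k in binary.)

position 9: 111 → 1  (bit 7 = 1)
position 3: 110 → 1  (bit 6 = 1)
position 4: 101 → 1  (bit 5 = 1)
position 12: 100 → 1  (bit 4 = 1)
position 2: 011 → 1  (bit 3 = 1)
position 15: 010 → 0  (bit 2 = 0)
position 1: 001 → 0  (bit 1 = 0)
position 0: 000 → 0  (bit 0 = 0)
bits b7..b0 = 11111000 = 248

248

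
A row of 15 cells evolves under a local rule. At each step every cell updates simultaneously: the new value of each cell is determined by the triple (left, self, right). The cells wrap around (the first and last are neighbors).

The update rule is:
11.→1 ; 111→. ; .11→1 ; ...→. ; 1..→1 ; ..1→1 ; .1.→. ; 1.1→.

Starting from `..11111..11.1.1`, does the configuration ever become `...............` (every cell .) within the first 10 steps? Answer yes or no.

111...11111....
1.11.11...11..1
1.11.111.111111
1.11.1.1.1.....
..11......1...1
11111....1.1.1.
1...11..1......
.1.11111.1....1
...1...1..1..1.
..1.1.1.11.11.1
step 10 is ..1.1.1.11.11.1, still not uniform .

no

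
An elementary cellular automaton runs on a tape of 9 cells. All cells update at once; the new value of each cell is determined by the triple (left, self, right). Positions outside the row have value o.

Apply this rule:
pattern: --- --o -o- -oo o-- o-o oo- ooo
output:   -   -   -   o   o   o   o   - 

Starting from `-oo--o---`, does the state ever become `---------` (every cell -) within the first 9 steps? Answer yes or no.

no

oooo--o--
---oo--o-
o--ooo--o
oo-o-oo-o
-oo-ooooo
ooooo----
----oo---
o---ooo--
oo--o-oo-
step 9 is oo--o-oo-, still not uniform -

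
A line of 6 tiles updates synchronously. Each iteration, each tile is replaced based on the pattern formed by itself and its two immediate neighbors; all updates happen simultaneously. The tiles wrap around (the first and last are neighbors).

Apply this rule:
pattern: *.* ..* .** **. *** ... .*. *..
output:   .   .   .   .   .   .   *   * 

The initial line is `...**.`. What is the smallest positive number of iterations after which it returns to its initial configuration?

iteration 1: .....*
iteration 2: *....*
iteration 3: .*....
iteration 4: .**...
iteration 5: ...*..
iteration 6: ...**.

6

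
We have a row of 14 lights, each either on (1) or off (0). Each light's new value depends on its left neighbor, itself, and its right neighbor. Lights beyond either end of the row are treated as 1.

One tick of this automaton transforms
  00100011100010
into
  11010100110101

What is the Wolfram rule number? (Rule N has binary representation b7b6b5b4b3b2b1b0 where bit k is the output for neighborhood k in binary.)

position 7: 111 → 0  (bit 7 = 0)
position 8: 110 → 1  (bit 6 = 1)
position 13: 101 → 1  (bit 5 = 1)
position 0: 100 → 1  (bit 4 = 1)
position 6: 011 → 0  (bit 3 = 0)
position 2: 010 → 0  (bit 2 = 0)
position 1: 001 → 1  (bit 1 = 1)
position 4: 000 → 0  (bit 0 = 0)
bits b7..b0 = 01110010 = 114

114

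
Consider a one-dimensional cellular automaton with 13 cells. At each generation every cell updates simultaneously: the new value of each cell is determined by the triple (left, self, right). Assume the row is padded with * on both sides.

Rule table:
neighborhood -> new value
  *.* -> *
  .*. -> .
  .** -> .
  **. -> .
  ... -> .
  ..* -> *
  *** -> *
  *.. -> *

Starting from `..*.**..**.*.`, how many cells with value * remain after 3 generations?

6

**.*..**..*.*
*.*.**..**.*.
.*.*..**..*.*
count of *: 6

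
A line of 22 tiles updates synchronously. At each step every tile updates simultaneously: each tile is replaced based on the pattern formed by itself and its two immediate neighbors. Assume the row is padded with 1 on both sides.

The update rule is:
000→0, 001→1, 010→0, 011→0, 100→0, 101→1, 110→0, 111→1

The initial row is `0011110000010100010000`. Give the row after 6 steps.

0000010100010000101010

0101100000101000100001
1010000001010001000010
0100000010100010000101
1000000101000100001010
0000001010001000010101
0000010100010000101010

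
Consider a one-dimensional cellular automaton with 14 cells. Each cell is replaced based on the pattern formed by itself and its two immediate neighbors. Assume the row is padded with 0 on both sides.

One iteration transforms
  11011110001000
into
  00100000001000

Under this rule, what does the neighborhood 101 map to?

At position 2 the neighborhood is 101; the next row has 1 there.

1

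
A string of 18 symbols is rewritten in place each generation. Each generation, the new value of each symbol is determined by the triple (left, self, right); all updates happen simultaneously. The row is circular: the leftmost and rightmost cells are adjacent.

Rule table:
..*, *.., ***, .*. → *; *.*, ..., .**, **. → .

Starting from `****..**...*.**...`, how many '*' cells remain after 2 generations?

7

.**.**..*.**...*.*
......***...*.**.*
count of *: 7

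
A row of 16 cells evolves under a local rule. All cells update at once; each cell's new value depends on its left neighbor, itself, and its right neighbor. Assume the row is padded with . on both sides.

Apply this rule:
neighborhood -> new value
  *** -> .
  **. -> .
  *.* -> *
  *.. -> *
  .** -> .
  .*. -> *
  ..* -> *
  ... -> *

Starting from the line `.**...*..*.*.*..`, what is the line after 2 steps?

step 1: *..*************
step 2: ***.............

***.............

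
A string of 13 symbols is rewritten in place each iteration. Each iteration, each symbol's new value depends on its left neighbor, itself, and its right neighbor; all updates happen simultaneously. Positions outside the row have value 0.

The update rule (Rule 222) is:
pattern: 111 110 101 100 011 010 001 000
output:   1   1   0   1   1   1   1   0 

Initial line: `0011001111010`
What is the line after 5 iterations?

1111111111011

iteration 1: 0111111111011
iteration 2: 1111111111011
iteration 3: 1111111111011  (fixed point — unchanged through iteration 5)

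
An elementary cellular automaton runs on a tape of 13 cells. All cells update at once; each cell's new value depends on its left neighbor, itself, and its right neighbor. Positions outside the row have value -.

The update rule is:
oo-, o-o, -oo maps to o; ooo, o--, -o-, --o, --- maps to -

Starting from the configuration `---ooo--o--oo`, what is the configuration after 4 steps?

---o-o-----oo
----o------oo
-----------oo
-----------oo

-----------oo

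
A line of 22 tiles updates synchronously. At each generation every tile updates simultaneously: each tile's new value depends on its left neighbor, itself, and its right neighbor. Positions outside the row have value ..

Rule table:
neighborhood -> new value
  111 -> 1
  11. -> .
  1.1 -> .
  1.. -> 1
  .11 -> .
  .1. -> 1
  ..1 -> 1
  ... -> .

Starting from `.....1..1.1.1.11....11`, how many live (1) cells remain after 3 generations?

11

....11111.1.1...1..1..
...1.111..1.11.111111.
..11..1.111.....1111.1
count of 1: 11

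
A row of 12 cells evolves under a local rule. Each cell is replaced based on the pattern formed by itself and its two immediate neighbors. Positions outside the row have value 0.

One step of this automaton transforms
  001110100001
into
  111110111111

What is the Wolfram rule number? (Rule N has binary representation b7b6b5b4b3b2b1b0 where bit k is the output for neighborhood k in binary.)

223

position 3: 111 → 1  (bit 7 = 1)
position 4: 110 → 1  (bit 6 = 1)
position 5: 101 → 0  (bit 5 = 0)
position 7: 100 → 1  (bit 4 = 1)
position 2: 011 → 1  (bit 3 = 1)
position 6: 010 → 1  (bit 2 = 1)
position 1: 001 → 1  (bit 1 = 1)
position 0: 000 → 1  (bit 0 = 1)
bits b7..b0 = 11011111 = 223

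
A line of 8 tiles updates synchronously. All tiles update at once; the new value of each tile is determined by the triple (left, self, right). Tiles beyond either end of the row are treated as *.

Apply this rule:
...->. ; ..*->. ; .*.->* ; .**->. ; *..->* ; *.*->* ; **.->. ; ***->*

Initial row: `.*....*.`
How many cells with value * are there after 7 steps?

6

***...**
**.*...*
*.***...
.*.*.*..
*******.
******.*
*****.*.
count of *: 6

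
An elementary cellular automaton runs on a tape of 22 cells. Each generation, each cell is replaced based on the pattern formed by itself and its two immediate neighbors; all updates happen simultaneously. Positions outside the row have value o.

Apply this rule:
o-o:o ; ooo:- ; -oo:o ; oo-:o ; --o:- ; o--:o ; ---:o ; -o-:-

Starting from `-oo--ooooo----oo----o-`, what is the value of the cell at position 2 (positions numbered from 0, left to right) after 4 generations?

o

oooo-o---oooo-ooooo--o
---oo-oo-o--ooo---oo-o
oo-oooooo-o-o-ooo-oooo
-ooo----oo-o-oo-ooo---
position 2 holds o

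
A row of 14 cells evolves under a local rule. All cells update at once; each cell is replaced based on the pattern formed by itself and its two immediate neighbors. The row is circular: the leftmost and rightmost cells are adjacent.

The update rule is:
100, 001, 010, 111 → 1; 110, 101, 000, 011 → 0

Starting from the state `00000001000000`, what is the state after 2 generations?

00000101010000

generation 1: 00000011100000
generation 2: 00000101010000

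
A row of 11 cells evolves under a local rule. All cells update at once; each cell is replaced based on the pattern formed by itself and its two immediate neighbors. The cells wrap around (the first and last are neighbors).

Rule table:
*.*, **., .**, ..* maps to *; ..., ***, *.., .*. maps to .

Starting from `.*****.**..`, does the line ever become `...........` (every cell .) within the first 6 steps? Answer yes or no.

**...****..
**..**..*.*
.*.***.*.**
*.**.**.***
*********..
*.......*.*
step 6 is *.......*.*, still not uniform .

no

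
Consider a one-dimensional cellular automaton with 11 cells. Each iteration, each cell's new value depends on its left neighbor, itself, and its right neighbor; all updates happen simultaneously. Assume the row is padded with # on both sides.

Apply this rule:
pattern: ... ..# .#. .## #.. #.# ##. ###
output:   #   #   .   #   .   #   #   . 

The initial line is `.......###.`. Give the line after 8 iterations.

##.###.###.

.#######.##
##.....###.
.#.#####.##
#.##...###.
####.###.##
...###.###.
.###.###.##
##.###.###.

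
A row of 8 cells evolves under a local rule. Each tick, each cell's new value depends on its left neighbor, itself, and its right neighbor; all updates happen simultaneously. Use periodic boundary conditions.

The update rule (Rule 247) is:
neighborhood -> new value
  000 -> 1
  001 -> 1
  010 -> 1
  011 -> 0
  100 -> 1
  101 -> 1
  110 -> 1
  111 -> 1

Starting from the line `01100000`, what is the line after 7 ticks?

11111110

10111111
11011111
11101111
11110111
11111011
11111101
11111110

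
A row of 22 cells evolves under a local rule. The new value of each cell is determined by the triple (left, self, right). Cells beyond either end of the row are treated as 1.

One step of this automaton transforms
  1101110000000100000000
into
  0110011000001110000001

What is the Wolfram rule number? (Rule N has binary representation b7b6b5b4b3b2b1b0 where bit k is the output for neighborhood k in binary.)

position 0: 111 → 0  (bit 7 = 0)
position 1: 110 → 1  (bit 6 = 1)
position 2: 101 → 1  (bit 5 = 1)
position 6: 100 → 1  (bit 4 = 1)
position 3: 011 → 0  (bit 3 = 0)
position 13: 010 → 1  (bit 2 = 1)
position 12: 001 → 1  (bit 1 = 1)
position 7: 000 → 0  (bit 0 = 0)
bits b7..b0 = 01110110 = 118

118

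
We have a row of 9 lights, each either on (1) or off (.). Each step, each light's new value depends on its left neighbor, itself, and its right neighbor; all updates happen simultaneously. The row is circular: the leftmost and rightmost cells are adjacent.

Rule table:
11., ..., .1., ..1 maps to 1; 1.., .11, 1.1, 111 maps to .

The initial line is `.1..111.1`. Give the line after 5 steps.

step 1: .1.1..1.1
step 2: .1.1.11.1
step 3: .1.1..1.1  (repeats step 1; period 2)
step 5: .1.1..1.1

.1.1..1.1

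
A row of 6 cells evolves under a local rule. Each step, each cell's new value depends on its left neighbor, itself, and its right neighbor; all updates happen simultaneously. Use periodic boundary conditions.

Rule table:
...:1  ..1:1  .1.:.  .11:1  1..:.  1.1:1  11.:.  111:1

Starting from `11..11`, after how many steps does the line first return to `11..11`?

1..111
..1111
.1111.
1111..
111..1
11..11

6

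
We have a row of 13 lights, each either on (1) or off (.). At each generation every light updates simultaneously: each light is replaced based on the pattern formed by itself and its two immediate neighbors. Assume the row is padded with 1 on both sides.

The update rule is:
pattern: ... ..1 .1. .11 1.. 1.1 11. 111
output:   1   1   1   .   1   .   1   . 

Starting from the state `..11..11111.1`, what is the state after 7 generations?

111..........

11.111....1..
.1...11111111
.1111........
....111111111
1111.........
...1111111111
111..........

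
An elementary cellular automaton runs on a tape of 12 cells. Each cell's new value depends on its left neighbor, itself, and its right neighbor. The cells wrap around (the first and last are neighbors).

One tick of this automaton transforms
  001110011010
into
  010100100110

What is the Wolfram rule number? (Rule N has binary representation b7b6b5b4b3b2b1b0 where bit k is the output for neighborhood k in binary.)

166

position 3: 111 → 1  (bit 7 = 1)
position 4: 110 → 0  (bit 6 = 0)
position 9: 101 → 1  (bit 5 = 1)
position 5: 100 → 0  (bit 4 = 0)
position 2: 011 → 0  (bit 3 = 0)
position 10: 010 → 1  (bit 2 = 1)
position 1: 001 → 1  (bit 1 = 1)
position 0: 000 → 0  (bit 0 = 0)
bits b7..b0 = 10100110 = 166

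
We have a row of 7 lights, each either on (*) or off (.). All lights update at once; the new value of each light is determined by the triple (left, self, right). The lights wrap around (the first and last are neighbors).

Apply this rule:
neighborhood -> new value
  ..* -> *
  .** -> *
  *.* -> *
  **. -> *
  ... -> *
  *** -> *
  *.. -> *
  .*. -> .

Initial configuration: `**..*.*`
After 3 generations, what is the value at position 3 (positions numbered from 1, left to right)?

*

generation 1: ****.**
generation 2: *******
generation 3: *******
position 3 holds *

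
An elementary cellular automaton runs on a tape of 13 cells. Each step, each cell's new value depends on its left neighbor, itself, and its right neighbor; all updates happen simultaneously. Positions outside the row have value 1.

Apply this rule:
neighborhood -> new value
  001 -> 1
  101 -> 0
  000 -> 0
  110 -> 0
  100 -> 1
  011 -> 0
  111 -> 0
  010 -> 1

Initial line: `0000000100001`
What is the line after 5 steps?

1000000100110

step 1: 1000001110010
step 2: 0100010001110
step 3: 0110111010000
step 4: 0000000011001
step 5: 1000000100110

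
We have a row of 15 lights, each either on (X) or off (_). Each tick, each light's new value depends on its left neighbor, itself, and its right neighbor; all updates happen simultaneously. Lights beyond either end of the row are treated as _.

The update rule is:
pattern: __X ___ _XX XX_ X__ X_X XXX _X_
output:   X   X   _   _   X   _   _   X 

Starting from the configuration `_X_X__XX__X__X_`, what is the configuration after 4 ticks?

XX_XXX__XXXXXXX
______XX_______
XXXXXX__XXXXXXX
______XX_______

______XX_______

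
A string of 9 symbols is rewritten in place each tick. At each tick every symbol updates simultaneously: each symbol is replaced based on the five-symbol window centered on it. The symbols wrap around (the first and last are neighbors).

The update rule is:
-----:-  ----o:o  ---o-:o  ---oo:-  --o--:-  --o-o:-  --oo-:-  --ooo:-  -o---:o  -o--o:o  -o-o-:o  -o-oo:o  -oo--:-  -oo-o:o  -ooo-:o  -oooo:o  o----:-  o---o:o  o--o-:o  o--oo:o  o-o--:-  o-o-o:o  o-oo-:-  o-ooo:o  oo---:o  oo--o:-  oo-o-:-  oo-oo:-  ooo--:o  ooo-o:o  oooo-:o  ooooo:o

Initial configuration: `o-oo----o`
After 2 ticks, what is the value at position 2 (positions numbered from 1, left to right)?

o

tick 1: o---o-o--
tick 2: -ooo-o-oo
position 2 holds o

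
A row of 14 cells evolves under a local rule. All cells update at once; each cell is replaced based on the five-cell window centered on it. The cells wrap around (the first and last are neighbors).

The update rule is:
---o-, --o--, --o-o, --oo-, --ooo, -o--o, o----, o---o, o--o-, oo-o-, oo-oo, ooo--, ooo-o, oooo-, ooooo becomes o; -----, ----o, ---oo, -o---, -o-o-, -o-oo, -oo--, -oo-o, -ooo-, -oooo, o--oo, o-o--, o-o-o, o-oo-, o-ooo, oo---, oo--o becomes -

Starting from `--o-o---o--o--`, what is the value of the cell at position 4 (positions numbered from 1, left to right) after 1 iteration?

-oo---oooooo-o
position 4 holds -

-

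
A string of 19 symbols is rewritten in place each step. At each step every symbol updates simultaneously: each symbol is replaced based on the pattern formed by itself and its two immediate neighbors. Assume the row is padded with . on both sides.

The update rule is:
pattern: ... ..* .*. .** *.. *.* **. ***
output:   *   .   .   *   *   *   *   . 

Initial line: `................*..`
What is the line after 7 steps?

step 1: ***************..**
step 2: *.............**.**
step 3: .************.*****
step 4: .*..........***...*
step 5: ..*********.*.***..
step 6: *.*.......**.**.***
step 7: .*.******.*******.*

.*.******.*******.*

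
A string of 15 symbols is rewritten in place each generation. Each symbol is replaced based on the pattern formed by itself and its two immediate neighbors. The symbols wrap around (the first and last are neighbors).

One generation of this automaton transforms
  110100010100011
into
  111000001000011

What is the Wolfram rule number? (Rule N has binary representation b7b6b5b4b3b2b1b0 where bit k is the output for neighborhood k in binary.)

232

position 0: 111 → 1  (bit 7 = 1)
position 1: 110 → 1  (bit 6 = 1)
position 2: 101 → 1  (bit 5 = 1)
position 4: 100 → 0  (bit 4 = 0)
position 13: 011 → 1  (bit 3 = 1)
position 3: 010 → 0  (bit 2 = 0)
position 6: 001 → 0  (bit 1 = 0)
position 5: 000 → 0  (bit 0 = 0)
bits b7..b0 = 11101000 = 232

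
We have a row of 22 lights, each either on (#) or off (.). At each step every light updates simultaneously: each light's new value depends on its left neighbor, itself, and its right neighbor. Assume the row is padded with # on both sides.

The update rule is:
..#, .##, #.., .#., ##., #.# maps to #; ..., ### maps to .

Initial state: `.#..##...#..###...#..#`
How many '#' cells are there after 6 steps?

#######.#####.##.#####
......###...######....
#....##.##.##....##..#
##..##########..######
.####........####.....
##..##......##..##...#
count of #: 9

9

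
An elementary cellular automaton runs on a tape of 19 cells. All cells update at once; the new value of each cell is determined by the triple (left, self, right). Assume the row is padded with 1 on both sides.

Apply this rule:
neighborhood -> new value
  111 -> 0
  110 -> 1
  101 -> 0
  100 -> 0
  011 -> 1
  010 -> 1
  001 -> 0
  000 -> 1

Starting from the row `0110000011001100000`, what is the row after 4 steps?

0110101011001101010

0110111011001101110
0110101011001101010
0110101011001101010  (fixed point — unchanged through step 4)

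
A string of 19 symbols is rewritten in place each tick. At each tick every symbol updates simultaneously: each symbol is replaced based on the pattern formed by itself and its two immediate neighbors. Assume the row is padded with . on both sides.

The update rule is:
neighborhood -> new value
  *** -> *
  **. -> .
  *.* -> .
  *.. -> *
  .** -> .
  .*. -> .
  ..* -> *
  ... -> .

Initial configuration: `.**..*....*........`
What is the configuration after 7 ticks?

*.*....*.....*.*.*.

*..**.*..*.*.......
.**....**...*......
*..*..*..*.*.*.....
.**.**.**.....*....
*........*...*.*...
.*......*.*.*...*..
*.*....*.....*.*.*.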